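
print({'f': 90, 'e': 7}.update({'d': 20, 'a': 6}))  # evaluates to None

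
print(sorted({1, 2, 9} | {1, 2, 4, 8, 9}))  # [1, 2, 4, 8, 9]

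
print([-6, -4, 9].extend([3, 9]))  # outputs None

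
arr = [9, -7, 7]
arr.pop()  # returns 7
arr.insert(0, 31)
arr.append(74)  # [31, 9, -7, 74]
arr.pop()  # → 74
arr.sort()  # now [-7, 9, 31]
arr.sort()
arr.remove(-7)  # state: [9, 31]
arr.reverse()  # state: [31, 9]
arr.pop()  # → 9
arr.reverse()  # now [31]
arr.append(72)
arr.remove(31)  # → [72]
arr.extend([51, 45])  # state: [72, 51, 45]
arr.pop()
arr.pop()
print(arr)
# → [72]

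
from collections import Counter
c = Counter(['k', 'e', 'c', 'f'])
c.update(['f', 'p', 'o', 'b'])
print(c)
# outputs Counter({'f': 2, 'k': 1, 'e': 1, 'c': 1, 'p': 1, 'o': 1, 'b': 1})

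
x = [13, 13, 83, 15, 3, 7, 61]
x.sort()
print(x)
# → [3, 7, 13, 13, 15, 61, 83]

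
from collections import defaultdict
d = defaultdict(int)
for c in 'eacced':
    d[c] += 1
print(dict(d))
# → {'e': 2, 'a': 1, 'c': 2, 'd': 1}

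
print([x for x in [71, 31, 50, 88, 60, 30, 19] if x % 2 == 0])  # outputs [50, 88, 60, 30]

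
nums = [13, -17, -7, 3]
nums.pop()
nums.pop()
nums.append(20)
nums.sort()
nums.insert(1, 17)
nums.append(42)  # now [-17, 17, 13, 20, 42]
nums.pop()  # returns 42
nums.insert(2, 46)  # [-17, 17, 46, 13, 20]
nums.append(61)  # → [-17, 17, 46, 13, 20, 61]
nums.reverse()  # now [61, 20, 13, 46, 17, -17]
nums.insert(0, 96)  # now [96, 61, 20, 13, 46, 17, -17]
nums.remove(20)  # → [96, 61, 13, 46, 17, -17]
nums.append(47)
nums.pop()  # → 47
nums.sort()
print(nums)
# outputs [-17, 13, 17, 46, 61, 96]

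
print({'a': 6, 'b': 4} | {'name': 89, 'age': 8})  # {'a': 6, 'b': 4, 'name': 89, 'age': 8}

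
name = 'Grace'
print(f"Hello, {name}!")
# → Hello, Grace!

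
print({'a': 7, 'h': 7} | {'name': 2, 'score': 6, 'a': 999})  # {'a': 999, 'h': 7, 'name': 2, 'score': 6}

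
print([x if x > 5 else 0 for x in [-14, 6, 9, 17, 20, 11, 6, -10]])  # [0, 6, 9, 17, 20, 11, 6, 0]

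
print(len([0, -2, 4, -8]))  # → 4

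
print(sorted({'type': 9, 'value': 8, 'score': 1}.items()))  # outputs [('score', 1), ('type', 9), ('value', 8)]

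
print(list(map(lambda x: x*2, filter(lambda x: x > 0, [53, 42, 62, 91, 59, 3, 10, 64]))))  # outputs [106, 84, 124, 182, 118, 6, 20, 128]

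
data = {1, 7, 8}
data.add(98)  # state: {1, 7, 8, 98}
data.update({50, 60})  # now {1, 7, 8, 50, 60, 98}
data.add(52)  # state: {1, 7, 8, 50, 52, 60, 98}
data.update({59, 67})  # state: {1, 7, 8, 50, 52, 59, 60, 67, 98}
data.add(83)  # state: {1, 7, 8, 50, 52, 59, 60, 67, 83, 98}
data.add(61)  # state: {1, 7, 8, 50, 52, 59, 60, 61, 67, 83, 98}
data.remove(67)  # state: {1, 7, 8, 50, 52, 59, 60, 61, 83, 98}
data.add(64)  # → {1, 7, 8, 50, 52, 59, 60, 61, 64, 83, 98}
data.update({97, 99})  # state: {1, 7, 8, 50, 52, 59, 60, 61, 64, 83, 97, 98, 99}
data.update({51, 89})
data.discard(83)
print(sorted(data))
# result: [1, 7, 8, 50, 51, 52, 59, 60, 61, 64, 89, 97, 98, 99]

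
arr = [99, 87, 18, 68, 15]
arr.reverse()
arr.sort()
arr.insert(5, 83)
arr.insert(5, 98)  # [15, 18, 68, 87, 99, 98, 83]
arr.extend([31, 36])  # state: [15, 18, 68, 87, 99, 98, 83, 31, 36]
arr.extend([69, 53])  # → [15, 18, 68, 87, 99, 98, 83, 31, 36, 69, 53]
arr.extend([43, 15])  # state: [15, 18, 68, 87, 99, 98, 83, 31, 36, 69, 53, 43, 15]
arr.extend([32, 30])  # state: [15, 18, 68, 87, 99, 98, 83, 31, 36, 69, 53, 43, 15, 32, 30]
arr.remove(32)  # [15, 18, 68, 87, 99, 98, 83, 31, 36, 69, 53, 43, 15, 30]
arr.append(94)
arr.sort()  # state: [15, 15, 18, 30, 31, 36, 43, 53, 68, 69, 83, 87, 94, 98, 99]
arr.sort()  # [15, 15, 18, 30, 31, 36, 43, 53, 68, 69, 83, 87, 94, 98, 99]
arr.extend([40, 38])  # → [15, 15, 18, 30, 31, 36, 43, 53, 68, 69, 83, 87, 94, 98, 99, 40, 38]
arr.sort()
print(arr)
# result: [15, 15, 18, 30, 31, 36, 38, 40, 43, 53, 68, 69, 83, 87, 94, 98, 99]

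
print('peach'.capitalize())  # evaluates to Peach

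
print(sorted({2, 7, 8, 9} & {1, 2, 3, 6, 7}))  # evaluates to [2, 7]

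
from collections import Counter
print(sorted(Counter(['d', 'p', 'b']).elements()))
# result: ['b', 'd', 'p']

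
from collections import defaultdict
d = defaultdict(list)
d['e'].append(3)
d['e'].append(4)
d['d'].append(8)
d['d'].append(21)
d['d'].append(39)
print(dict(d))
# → {'e': [3, 4], 'd': [8, 21, 39]}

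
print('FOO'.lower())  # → foo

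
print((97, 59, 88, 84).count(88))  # 1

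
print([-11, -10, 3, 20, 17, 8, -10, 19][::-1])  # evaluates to [19, -10, 8, 17, 20, 3, -10, -11]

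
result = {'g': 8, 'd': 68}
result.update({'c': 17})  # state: {'g': 8, 'd': 68, 'c': 17}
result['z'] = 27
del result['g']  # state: {'d': 68, 'c': 17, 'z': 27}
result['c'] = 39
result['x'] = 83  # {'d': 68, 'c': 39, 'z': 27, 'x': 83}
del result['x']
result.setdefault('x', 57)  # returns 57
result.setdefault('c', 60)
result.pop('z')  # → 27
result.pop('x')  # 57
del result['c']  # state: {'d': 68}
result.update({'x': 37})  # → {'d': 68, 'x': 37}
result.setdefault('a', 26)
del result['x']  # {'d': 68, 'a': 26}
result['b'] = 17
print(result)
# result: {'d': 68, 'a': 26, 'b': 17}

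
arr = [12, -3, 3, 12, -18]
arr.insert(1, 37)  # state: [12, 37, -3, 3, 12, -18]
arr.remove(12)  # [37, -3, 3, 12, -18]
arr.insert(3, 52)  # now [37, -3, 3, 52, 12, -18]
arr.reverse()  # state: [-18, 12, 52, 3, -3, 37]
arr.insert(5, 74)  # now [-18, 12, 52, 3, -3, 74, 37]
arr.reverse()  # [37, 74, -3, 3, 52, 12, -18]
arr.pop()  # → -18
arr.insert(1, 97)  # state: [37, 97, 74, -3, 3, 52, 12]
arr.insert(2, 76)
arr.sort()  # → [-3, 3, 12, 37, 52, 74, 76, 97]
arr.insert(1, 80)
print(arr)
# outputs [-3, 80, 3, 12, 37, 52, 74, 76, 97]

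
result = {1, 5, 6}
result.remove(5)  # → {1, 6}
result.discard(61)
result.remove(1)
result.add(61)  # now {6, 61}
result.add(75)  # {6, 61, 75}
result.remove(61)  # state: {6, 75}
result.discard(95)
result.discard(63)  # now {6, 75}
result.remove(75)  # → {6}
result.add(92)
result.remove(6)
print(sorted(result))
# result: [92]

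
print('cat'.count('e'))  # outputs 0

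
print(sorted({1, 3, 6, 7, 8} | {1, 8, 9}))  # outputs [1, 3, 6, 7, 8, 9]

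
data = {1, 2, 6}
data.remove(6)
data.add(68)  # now {1, 2, 68}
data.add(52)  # {1, 2, 52, 68}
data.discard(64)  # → {1, 2, 52, 68}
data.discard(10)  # {1, 2, 52, 68}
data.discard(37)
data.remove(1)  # {2, 52, 68}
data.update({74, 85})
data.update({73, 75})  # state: {2, 52, 68, 73, 74, 75, 85}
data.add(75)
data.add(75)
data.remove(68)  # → {2, 52, 73, 74, 75, 85}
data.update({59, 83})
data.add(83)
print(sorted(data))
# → [2, 52, 59, 73, 74, 75, 83, 85]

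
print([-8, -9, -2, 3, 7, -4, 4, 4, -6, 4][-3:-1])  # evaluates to [4, -6]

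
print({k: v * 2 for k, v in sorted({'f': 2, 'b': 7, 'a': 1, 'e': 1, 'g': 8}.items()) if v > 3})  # {'b': 14, 'g': 16}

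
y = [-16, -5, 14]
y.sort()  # [-16, -5, 14]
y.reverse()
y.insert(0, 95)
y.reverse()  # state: [-16, -5, 14, 95]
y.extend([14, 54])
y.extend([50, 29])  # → [-16, -5, 14, 95, 14, 54, 50, 29]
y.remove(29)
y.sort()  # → [-16, -5, 14, 14, 50, 54, 95]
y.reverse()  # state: [95, 54, 50, 14, 14, -5, -16]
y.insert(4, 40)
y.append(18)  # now [95, 54, 50, 14, 40, 14, -5, -16, 18]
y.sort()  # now [-16, -5, 14, 14, 18, 40, 50, 54, 95]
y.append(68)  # [-16, -5, 14, 14, 18, 40, 50, 54, 95, 68]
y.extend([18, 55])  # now [-16, -5, 14, 14, 18, 40, 50, 54, 95, 68, 18, 55]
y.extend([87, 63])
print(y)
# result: [-16, -5, 14, 14, 18, 40, 50, 54, 95, 68, 18, 55, 87, 63]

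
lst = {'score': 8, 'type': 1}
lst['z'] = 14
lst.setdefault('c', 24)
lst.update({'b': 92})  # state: {'score': 8, 'type': 1, 'z': 14, 'c': 24, 'b': 92}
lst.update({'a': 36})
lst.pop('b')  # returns 92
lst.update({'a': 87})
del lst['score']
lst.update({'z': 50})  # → {'type': 1, 'z': 50, 'c': 24, 'a': 87}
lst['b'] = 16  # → {'type': 1, 'z': 50, 'c': 24, 'a': 87, 'b': 16}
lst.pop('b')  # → 16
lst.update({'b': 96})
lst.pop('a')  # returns 87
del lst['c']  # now {'type': 1, 'z': 50, 'b': 96}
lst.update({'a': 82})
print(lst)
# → {'type': 1, 'z': 50, 'b': 96, 'a': 82}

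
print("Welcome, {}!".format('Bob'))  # Welcome, Bob!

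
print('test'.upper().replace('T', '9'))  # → 9ES9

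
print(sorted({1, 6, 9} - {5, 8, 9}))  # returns [1, 6]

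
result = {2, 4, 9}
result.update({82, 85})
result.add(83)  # {2, 4, 9, 82, 83, 85}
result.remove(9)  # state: {2, 4, 82, 83, 85}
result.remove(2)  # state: {4, 82, 83, 85}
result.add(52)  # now {4, 52, 82, 83, 85}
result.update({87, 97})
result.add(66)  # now {4, 52, 66, 82, 83, 85, 87, 97}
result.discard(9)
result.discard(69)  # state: {4, 52, 66, 82, 83, 85, 87, 97}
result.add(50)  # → {4, 50, 52, 66, 82, 83, 85, 87, 97}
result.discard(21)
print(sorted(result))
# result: [4, 50, 52, 66, 82, 83, 85, 87, 97]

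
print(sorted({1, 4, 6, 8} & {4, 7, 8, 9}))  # [4, 8]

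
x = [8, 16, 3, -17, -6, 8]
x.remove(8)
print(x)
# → [16, 3, -17, -6, 8]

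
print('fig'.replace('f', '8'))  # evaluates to 8ig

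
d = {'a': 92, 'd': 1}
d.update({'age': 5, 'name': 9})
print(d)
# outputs {'a': 92, 'd': 1, 'age': 5, 'name': 9}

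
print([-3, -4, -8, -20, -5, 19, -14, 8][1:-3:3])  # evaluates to [-4, -5]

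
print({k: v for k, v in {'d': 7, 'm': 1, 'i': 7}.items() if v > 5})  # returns {'d': 7, 'i': 7}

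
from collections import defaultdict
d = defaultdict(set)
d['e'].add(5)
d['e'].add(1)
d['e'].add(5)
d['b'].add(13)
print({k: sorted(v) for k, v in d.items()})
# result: {'e': [1, 5], 'b': [13]}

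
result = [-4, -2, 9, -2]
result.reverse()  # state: [-2, 9, -2, -4]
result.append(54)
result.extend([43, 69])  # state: [-2, 9, -2, -4, 54, 43, 69]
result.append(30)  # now [-2, 9, -2, -4, 54, 43, 69, 30]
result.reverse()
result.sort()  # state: [-4, -2, -2, 9, 30, 43, 54, 69]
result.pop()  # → 69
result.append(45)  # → [-4, -2, -2, 9, 30, 43, 54, 45]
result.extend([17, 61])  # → [-4, -2, -2, 9, 30, 43, 54, 45, 17, 61]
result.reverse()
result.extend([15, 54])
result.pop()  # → 54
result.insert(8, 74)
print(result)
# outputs [61, 17, 45, 54, 43, 30, 9, -2, 74, -2, -4, 15]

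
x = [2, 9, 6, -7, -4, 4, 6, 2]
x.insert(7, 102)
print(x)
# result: [2, 9, 6, -7, -4, 4, 6, 102, 2]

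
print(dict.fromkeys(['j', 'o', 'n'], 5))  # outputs {'j': 5, 'o': 5, 'n': 5}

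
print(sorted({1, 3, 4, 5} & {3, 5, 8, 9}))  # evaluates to [3, 5]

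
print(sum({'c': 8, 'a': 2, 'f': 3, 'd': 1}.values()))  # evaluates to 14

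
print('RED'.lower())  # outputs red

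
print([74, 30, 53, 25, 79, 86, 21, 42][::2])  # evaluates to [74, 53, 79, 21]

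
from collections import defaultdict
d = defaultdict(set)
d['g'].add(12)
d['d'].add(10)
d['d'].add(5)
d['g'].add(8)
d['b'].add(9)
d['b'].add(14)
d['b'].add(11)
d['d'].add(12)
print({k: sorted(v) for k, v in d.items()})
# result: {'g': [8, 12], 'd': [5, 10, 12], 'b': [9, 11, 14]}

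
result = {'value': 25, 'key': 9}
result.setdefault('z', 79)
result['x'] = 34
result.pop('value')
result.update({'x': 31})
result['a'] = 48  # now {'key': 9, 'z': 79, 'x': 31, 'a': 48}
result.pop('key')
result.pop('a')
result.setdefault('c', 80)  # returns 80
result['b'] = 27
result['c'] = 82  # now {'z': 79, 'x': 31, 'c': 82, 'b': 27}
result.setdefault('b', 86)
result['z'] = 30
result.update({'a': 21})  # {'z': 30, 'x': 31, 'c': 82, 'b': 27, 'a': 21}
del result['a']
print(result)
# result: {'z': 30, 'x': 31, 'c': 82, 'b': 27}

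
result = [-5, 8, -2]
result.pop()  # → -2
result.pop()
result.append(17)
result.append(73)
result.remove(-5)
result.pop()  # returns 73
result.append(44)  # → [17, 44]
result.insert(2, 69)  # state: [17, 44, 69]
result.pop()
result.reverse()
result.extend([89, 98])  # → [44, 17, 89, 98]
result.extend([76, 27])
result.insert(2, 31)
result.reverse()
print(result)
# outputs [27, 76, 98, 89, 31, 17, 44]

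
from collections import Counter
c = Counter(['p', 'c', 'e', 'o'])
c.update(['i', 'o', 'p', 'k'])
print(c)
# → Counter({'p': 2, 'o': 2, 'c': 1, 'e': 1, 'i': 1, 'k': 1})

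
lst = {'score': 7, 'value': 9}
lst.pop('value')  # 9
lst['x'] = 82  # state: {'score': 7, 'x': 82}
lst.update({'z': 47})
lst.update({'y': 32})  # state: {'score': 7, 'x': 82, 'z': 47, 'y': 32}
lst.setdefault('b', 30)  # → 30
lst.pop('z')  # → 47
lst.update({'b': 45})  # {'score': 7, 'x': 82, 'y': 32, 'b': 45}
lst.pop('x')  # 82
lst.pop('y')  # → 32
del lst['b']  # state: {'score': 7}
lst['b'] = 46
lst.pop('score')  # 7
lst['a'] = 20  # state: {'b': 46, 'a': 20}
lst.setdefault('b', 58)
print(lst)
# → {'b': 46, 'a': 20}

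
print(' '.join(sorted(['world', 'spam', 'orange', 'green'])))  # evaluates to green orange spam world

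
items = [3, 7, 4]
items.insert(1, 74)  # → [3, 74, 7, 4]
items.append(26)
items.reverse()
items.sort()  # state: [3, 4, 7, 26, 74]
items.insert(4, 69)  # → [3, 4, 7, 26, 69, 74]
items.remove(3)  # [4, 7, 26, 69, 74]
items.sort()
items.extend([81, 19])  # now [4, 7, 26, 69, 74, 81, 19]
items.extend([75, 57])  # [4, 7, 26, 69, 74, 81, 19, 75, 57]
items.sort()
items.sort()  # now [4, 7, 19, 26, 57, 69, 74, 75, 81]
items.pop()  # 81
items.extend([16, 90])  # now [4, 7, 19, 26, 57, 69, 74, 75, 16, 90]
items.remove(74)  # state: [4, 7, 19, 26, 57, 69, 75, 16, 90]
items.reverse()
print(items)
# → [90, 16, 75, 69, 57, 26, 19, 7, 4]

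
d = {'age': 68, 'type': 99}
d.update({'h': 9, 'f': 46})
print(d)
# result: {'age': 68, 'type': 99, 'h': 9, 'f': 46}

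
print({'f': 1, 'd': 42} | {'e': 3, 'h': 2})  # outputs {'f': 1, 'd': 42, 'e': 3, 'h': 2}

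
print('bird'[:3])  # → bir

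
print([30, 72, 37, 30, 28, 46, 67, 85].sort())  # None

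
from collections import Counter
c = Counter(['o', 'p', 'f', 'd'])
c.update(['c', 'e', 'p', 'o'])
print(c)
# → Counter({'o': 2, 'p': 2, 'f': 1, 'd': 1, 'c': 1, 'e': 1})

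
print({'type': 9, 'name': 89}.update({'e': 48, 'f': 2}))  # None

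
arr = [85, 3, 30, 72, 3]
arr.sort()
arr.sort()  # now [3, 3, 30, 72, 85]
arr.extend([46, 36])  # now [3, 3, 30, 72, 85, 46, 36]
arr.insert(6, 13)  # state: [3, 3, 30, 72, 85, 46, 13, 36]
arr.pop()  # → 36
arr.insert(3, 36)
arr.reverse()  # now [13, 46, 85, 72, 36, 30, 3, 3]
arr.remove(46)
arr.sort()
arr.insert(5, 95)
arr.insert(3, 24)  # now [3, 3, 13, 24, 30, 36, 95, 72, 85]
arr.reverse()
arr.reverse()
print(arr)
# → [3, 3, 13, 24, 30, 36, 95, 72, 85]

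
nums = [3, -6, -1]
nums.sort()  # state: [-6, -1, 3]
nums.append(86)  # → [-6, -1, 3, 86]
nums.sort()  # [-6, -1, 3, 86]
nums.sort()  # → [-6, -1, 3, 86]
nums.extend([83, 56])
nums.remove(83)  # [-6, -1, 3, 86, 56]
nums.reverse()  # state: [56, 86, 3, -1, -6]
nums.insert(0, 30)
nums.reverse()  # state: [-6, -1, 3, 86, 56, 30]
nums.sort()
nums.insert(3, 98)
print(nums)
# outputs [-6, -1, 3, 98, 30, 56, 86]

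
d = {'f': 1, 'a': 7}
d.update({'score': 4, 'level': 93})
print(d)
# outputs {'f': 1, 'a': 7, 'score': 4, 'level': 93}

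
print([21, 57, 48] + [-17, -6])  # [21, 57, 48, -17, -6]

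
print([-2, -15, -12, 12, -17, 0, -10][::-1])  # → [-10, 0, -17, 12, -12, -15, -2]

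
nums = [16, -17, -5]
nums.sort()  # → [-17, -5, 16]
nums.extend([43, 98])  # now [-17, -5, 16, 43, 98]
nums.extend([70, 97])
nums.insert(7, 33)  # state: [-17, -5, 16, 43, 98, 70, 97, 33]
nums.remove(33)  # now [-17, -5, 16, 43, 98, 70, 97]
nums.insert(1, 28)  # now [-17, 28, -5, 16, 43, 98, 70, 97]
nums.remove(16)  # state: [-17, 28, -5, 43, 98, 70, 97]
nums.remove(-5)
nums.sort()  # [-17, 28, 43, 70, 97, 98]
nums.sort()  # [-17, 28, 43, 70, 97, 98]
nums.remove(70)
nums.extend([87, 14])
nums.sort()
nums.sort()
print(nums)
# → [-17, 14, 28, 43, 87, 97, 98]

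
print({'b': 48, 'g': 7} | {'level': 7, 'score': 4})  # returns {'b': 48, 'g': 7, 'level': 7, 'score': 4}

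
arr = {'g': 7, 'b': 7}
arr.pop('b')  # 7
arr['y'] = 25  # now {'g': 7, 'y': 25}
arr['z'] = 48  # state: {'g': 7, 'y': 25, 'z': 48}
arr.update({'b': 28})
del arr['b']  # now {'g': 7, 'y': 25, 'z': 48}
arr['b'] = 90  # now {'g': 7, 'y': 25, 'z': 48, 'b': 90}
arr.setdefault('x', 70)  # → 70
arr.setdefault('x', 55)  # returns 70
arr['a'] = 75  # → {'g': 7, 'y': 25, 'z': 48, 'b': 90, 'x': 70, 'a': 75}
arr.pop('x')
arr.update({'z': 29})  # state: {'g': 7, 'y': 25, 'z': 29, 'b': 90, 'a': 75}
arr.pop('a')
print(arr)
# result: {'g': 7, 'y': 25, 'z': 29, 'b': 90}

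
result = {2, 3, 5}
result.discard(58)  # {2, 3, 5}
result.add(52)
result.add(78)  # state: {2, 3, 5, 52, 78}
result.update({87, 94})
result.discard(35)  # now {2, 3, 5, 52, 78, 87, 94}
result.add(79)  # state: {2, 3, 5, 52, 78, 79, 87, 94}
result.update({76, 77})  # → {2, 3, 5, 52, 76, 77, 78, 79, 87, 94}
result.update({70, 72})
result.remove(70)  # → {2, 3, 5, 52, 72, 76, 77, 78, 79, 87, 94}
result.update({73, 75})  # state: {2, 3, 5, 52, 72, 73, 75, 76, 77, 78, 79, 87, 94}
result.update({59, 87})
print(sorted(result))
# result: [2, 3, 5, 52, 59, 72, 73, 75, 76, 77, 78, 79, 87, 94]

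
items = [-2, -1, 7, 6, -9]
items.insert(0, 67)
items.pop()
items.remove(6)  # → [67, -2, -1, 7]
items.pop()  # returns 7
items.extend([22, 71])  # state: [67, -2, -1, 22, 71]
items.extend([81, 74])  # [67, -2, -1, 22, 71, 81, 74]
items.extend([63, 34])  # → [67, -2, -1, 22, 71, 81, 74, 63, 34]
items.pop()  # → 34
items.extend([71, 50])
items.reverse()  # [50, 71, 63, 74, 81, 71, 22, -1, -2, 67]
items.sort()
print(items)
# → [-2, -1, 22, 50, 63, 67, 71, 71, 74, 81]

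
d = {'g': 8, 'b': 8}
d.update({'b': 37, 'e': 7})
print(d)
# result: {'g': 8, 'b': 37, 'e': 7}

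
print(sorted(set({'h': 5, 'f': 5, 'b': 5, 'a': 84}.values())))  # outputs [5, 84]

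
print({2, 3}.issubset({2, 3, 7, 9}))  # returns True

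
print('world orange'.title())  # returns World Orange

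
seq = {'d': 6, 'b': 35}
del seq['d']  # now {'b': 35}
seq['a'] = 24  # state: {'b': 35, 'a': 24}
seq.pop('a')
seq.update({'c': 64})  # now {'b': 35, 'c': 64}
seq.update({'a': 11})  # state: {'b': 35, 'c': 64, 'a': 11}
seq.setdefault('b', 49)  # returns 35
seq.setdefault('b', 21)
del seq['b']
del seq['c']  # {'a': 11}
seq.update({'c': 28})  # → {'a': 11, 'c': 28}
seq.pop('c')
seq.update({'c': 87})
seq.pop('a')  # 11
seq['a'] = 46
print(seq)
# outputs {'c': 87, 'a': 46}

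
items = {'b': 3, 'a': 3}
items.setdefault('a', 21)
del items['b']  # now {'a': 3}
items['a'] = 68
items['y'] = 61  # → {'a': 68, 'y': 61}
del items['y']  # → {'a': 68}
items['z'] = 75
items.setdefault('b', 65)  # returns 65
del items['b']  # {'a': 68, 'z': 75}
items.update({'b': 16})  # {'a': 68, 'z': 75, 'b': 16}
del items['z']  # {'a': 68, 'b': 16}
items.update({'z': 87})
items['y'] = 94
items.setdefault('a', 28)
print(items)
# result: {'a': 68, 'b': 16, 'z': 87, 'y': 94}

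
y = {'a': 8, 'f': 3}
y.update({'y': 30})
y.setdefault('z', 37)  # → 37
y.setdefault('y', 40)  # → 30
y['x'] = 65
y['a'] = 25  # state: {'a': 25, 'f': 3, 'y': 30, 'z': 37, 'x': 65}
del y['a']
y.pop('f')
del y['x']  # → {'y': 30, 'z': 37}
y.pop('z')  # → 37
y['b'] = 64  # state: {'y': 30, 'b': 64}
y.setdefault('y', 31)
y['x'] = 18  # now {'y': 30, 'b': 64, 'x': 18}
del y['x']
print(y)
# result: {'y': 30, 'b': 64}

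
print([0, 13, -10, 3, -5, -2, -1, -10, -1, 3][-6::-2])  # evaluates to [-5, -10, 0]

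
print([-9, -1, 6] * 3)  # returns [-9, -1, 6, -9, -1, 6, -9, -1, 6]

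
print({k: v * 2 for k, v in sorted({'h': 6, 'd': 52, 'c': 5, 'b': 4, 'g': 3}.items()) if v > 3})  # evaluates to {'b': 8, 'c': 10, 'd': 104, 'h': 12}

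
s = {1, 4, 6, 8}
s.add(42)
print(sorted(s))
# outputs [1, 4, 6, 8, 42]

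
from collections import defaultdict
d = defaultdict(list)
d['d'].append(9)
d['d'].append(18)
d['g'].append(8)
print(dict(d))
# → {'d': [9, 18], 'g': [8]}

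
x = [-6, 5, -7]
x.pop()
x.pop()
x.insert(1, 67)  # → [-6, 67]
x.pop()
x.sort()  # [-6]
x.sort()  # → [-6]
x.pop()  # -6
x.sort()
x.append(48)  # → [48]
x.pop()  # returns 48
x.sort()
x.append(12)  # [12]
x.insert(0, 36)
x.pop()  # 12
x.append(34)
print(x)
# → [36, 34]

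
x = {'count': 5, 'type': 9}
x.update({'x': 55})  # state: {'count': 5, 'type': 9, 'x': 55}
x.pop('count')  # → 5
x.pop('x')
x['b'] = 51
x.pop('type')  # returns 9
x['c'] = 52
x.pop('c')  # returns 52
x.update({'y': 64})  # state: {'b': 51, 'y': 64}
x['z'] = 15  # {'b': 51, 'y': 64, 'z': 15}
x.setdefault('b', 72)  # 51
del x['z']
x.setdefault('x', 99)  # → 99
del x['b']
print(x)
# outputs {'y': 64, 'x': 99}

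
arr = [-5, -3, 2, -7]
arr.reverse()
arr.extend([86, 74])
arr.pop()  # 74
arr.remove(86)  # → [-7, 2, -3, -5]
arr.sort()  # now [-7, -5, -3, 2]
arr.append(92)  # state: [-7, -5, -3, 2, 92]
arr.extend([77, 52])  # [-7, -5, -3, 2, 92, 77, 52]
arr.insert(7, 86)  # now [-7, -5, -3, 2, 92, 77, 52, 86]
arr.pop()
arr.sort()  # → [-7, -5, -3, 2, 52, 77, 92]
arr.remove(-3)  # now [-7, -5, 2, 52, 77, 92]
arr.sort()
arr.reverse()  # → [92, 77, 52, 2, -5, -7]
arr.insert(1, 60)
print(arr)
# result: [92, 60, 77, 52, 2, -5, -7]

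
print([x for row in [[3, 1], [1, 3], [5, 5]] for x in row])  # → [3, 1, 1, 3, 5, 5]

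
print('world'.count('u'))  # 0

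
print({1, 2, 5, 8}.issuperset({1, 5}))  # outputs True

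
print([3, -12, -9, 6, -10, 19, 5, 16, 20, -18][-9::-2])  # [-12]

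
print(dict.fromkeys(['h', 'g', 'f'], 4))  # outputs {'h': 4, 'g': 4, 'f': 4}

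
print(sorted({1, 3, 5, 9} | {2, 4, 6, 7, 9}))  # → [1, 2, 3, 4, 5, 6, 7, 9]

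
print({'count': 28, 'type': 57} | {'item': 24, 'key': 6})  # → {'count': 28, 'type': 57, 'item': 24, 'key': 6}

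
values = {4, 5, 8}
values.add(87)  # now {4, 5, 8, 87}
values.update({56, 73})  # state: {4, 5, 8, 56, 73, 87}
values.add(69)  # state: {4, 5, 8, 56, 69, 73, 87}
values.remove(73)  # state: {4, 5, 8, 56, 69, 87}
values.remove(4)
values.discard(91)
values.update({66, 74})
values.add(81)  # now {5, 8, 56, 66, 69, 74, 81, 87}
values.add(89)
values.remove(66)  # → {5, 8, 56, 69, 74, 81, 87, 89}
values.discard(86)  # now {5, 8, 56, 69, 74, 81, 87, 89}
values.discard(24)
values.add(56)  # {5, 8, 56, 69, 74, 81, 87, 89}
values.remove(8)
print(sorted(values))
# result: [5, 56, 69, 74, 81, 87, 89]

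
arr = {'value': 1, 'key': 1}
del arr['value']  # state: {'key': 1}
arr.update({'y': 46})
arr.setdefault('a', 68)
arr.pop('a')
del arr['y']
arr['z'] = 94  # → {'key': 1, 'z': 94}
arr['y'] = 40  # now {'key': 1, 'z': 94, 'y': 40}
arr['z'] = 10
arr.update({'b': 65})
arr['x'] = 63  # {'key': 1, 'z': 10, 'y': 40, 'b': 65, 'x': 63}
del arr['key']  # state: {'z': 10, 'y': 40, 'b': 65, 'x': 63}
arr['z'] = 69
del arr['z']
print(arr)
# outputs {'y': 40, 'b': 65, 'x': 63}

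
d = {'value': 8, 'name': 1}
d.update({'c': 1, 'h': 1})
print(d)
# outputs {'value': 8, 'name': 1, 'c': 1, 'h': 1}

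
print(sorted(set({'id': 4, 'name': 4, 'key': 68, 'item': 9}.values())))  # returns [4, 9, 68]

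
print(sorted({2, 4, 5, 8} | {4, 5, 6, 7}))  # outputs [2, 4, 5, 6, 7, 8]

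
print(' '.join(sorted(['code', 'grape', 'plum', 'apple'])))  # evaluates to apple code grape plum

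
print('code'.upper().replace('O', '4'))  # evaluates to C4DE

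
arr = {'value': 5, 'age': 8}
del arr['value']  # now {'age': 8}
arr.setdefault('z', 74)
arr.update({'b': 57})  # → {'age': 8, 'z': 74, 'b': 57}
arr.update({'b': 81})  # {'age': 8, 'z': 74, 'b': 81}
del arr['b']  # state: {'age': 8, 'z': 74}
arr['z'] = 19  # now {'age': 8, 'z': 19}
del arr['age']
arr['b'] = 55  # {'z': 19, 'b': 55}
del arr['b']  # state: {'z': 19}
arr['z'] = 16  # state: {'z': 16}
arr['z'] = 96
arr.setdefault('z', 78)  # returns 96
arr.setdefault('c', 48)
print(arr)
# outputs {'z': 96, 'c': 48}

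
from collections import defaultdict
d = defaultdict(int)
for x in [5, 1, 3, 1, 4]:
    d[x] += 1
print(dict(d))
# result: {5: 1, 1: 2, 3: 1, 4: 1}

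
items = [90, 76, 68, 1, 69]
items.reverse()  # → [69, 1, 68, 76, 90]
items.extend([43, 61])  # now [69, 1, 68, 76, 90, 43, 61]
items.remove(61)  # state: [69, 1, 68, 76, 90, 43]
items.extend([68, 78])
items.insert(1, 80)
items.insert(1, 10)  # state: [69, 10, 80, 1, 68, 76, 90, 43, 68, 78]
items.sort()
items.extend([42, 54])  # [1, 10, 43, 68, 68, 69, 76, 78, 80, 90, 42, 54]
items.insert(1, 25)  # [1, 25, 10, 43, 68, 68, 69, 76, 78, 80, 90, 42, 54]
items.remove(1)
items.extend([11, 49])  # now [25, 10, 43, 68, 68, 69, 76, 78, 80, 90, 42, 54, 11, 49]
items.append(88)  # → [25, 10, 43, 68, 68, 69, 76, 78, 80, 90, 42, 54, 11, 49, 88]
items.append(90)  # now [25, 10, 43, 68, 68, 69, 76, 78, 80, 90, 42, 54, 11, 49, 88, 90]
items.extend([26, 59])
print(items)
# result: [25, 10, 43, 68, 68, 69, 76, 78, 80, 90, 42, 54, 11, 49, 88, 90, 26, 59]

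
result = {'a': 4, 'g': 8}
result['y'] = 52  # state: {'a': 4, 'g': 8, 'y': 52}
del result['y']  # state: {'a': 4, 'g': 8}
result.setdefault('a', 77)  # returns 4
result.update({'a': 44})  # {'a': 44, 'g': 8}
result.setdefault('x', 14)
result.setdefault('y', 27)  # 27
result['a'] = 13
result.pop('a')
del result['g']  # {'x': 14, 'y': 27}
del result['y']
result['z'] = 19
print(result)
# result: {'x': 14, 'z': 19}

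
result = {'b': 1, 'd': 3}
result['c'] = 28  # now {'b': 1, 'd': 3, 'c': 28}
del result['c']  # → {'b': 1, 'd': 3}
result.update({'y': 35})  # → {'b': 1, 'd': 3, 'y': 35}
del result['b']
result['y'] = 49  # {'d': 3, 'y': 49}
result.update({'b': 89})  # {'d': 3, 'y': 49, 'b': 89}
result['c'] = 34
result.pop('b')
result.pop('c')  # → 34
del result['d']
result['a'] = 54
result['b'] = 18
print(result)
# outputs {'y': 49, 'a': 54, 'b': 18}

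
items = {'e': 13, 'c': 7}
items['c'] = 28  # {'e': 13, 'c': 28}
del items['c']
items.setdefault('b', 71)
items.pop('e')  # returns 13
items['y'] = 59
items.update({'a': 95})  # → {'b': 71, 'y': 59, 'a': 95}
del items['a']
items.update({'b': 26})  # {'b': 26, 'y': 59}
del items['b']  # {'y': 59}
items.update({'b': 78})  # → {'y': 59, 'b': 78}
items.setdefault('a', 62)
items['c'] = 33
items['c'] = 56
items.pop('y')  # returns 59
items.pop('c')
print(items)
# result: {'b': 78, 'a': 62}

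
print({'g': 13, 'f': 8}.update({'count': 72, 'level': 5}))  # None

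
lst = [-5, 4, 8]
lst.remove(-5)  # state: [4, 8]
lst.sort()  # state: [4, 8]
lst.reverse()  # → [8, 4]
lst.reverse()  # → [4, 8]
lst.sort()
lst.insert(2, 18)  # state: [4, 8, 18]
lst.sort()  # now [4, 8, 18]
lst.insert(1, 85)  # [4, 85, 8, 18]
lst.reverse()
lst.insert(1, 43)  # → [18, 43, 8, 85, 4]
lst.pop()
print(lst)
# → [18, 43, 8, 85]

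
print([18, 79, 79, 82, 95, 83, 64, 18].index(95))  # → 4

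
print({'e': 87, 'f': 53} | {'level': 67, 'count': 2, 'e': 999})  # {'e': 999, 'f': 53, 'level': 67, 'count': 2}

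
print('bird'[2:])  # rd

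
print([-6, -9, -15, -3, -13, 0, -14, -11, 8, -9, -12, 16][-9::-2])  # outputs [-3, -9]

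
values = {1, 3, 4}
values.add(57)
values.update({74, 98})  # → {1, 3, 4, 57, 74, 98}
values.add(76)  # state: {1, 3, 4, 57, 74, 76, 98}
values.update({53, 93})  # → {1, 3, 4, 53, 57, 74, 76, 93, 98}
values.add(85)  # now {1, 3, 4, 53, 57, 74, 76, 85, 93, 98}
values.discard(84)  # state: {1, 3, 4, 53, 57, 74, 76, 85, 93, 98}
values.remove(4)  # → {1, 3, 53, 57, 74, 76, 85, 93, 98}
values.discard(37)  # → {1, 3, 53, 57, 74, 76, 85, 93, 98}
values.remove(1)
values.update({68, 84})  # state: {3, 53, 57, 68, 74, 76, 84, 85, 93, 98}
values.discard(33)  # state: {3, 53, 57, 68, 74, 76, 84, 85, 93, 98}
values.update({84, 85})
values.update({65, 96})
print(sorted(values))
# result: [3, 53, 57, 65, 68, 74, 76, 84, 85, 93, 96, 98]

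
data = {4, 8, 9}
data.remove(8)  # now {4, 9}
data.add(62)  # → {4, 9, 62}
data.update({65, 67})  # {4, 9, 62, 65, 67}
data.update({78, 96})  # {4, 9, 62, 65, 67, 78, 96}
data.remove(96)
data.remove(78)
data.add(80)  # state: {4, 9, 62, 65, 67, 80}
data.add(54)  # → {4, 9, 54, 62, 65, 67, 80}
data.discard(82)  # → {4, 9, 54, 62, 65, 67, 80}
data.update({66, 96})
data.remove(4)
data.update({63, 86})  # {9, 54, 62, 63, 65, 66, 67, 80, 86, 96}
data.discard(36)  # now {9, 54, 62, 63, 65, 66, 67, 80, 86, 96}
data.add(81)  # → {9, 54, 62, 63, 65, 66, 67, 80, 81, 86, 96}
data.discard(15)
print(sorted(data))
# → [9, 54, 62, 63, 65, 66, 67, 80, 81, 86, 96]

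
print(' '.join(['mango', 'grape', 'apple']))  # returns mango grape apple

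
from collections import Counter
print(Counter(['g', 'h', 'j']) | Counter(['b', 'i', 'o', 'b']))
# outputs Counter({'b': 2, 'g': 1, 'h': 1, 'j': 1, 'i': 1, 'o': 1})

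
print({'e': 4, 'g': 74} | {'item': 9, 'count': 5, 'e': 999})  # {'e': 999, 'g': 74, 'item': 9, 'count': 5}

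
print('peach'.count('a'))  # 1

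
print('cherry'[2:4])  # er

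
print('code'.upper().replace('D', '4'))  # CO4E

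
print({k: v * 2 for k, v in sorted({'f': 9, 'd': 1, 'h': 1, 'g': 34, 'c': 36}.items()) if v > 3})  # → {'c': 72, 'f': 18, 'g': 68}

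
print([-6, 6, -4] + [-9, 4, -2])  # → [-6, 6, -4, -9, 4, -2]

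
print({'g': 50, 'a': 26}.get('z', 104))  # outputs 104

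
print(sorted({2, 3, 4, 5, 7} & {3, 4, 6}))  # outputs [3, 4]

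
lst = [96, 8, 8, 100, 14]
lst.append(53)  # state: [96, 8, 8, 100, 14, 53]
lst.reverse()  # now [53, 14, 100, 8, 8, 96]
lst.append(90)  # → [53, 14, 100, 8, 8, 96, 90]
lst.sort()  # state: [8, 8, 14, 53, 90, 96, 100]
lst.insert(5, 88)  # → [8, 8, 14, 53, 90, 88, 96, 100]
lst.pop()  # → 100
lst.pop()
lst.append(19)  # [8, 8, 14, 53, 90, 88, 19]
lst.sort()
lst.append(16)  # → [8, 8, 14, 19, 53, 88, 90, 16]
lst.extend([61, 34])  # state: [8, 8, 14, 19, 53, 88, 90, 16, 61, 34]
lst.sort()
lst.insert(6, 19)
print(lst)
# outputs [8, 8, 14, 16, 19, 34, 19, 53, 61, 88, 90]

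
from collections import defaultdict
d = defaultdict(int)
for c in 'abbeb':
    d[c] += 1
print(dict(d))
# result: {'a': 1, 'b': 3, 'e': 1}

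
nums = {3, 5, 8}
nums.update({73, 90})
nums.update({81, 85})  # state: {3, 5, 8, 73, 81, 85, 90}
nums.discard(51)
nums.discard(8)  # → {3, 5, 73, 81, 85, 90}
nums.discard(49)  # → {3, 5, 73, 81, 85, 90}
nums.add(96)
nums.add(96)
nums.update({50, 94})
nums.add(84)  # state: {3, 5, 50, 73, 81, 84, 85, 90, 94, 96}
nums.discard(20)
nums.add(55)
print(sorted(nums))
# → [3, 5, 50, 55, 73, 81, 84, 85, 90, 94, 96]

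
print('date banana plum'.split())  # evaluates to ['date', 'banana', 'plum']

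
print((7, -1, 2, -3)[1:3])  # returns (-1, 2)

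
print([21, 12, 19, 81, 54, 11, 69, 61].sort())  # None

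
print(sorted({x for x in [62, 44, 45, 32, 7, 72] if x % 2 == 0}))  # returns [32, 44, 62, 72]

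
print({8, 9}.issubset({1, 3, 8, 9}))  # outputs True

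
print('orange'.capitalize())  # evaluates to Orange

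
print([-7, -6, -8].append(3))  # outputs None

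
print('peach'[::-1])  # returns hcaep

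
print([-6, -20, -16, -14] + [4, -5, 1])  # [-6, -20, -16, -14, 4, -5, 1]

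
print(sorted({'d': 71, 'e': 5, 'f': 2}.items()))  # [('d', 71), ('e', 5), ('f', 2)]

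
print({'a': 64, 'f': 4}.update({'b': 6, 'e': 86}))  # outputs None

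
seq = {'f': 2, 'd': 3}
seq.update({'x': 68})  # {'f': 2, 'd': 3, 'x': 68}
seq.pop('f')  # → 2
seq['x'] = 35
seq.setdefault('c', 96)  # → 96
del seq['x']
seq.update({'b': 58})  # {'d': 3, 'c': 96, 'b': 58}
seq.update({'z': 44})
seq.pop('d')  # 3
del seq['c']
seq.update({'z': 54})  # {'b': 58, 'z': 54}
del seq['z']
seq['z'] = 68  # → {'b': 58, 'z': 68}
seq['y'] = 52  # {'b': 58, 'z': 68, 'y': 52}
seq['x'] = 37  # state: {'b': 58, 'z': 68, 'y': 52, 'x': 37}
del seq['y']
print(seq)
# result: {'b': 58, 'z': 68, 'x': 37}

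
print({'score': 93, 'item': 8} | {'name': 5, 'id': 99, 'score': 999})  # {'score': 999, 'item': 8, 'name': 5, 'id': 99}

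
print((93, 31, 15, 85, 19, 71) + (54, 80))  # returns (93, 31, 15, 85, 19, 71, 54, 80)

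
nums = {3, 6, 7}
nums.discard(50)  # {3, 6, 7}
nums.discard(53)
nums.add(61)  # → {3, 6, 7, 61}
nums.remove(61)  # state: {3, 6, 7}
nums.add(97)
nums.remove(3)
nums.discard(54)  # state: {6, 7, 97}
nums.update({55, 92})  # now {6, 7, 55, 92, 97}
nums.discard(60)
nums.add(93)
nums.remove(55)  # {6, 7, 92, 93, 97}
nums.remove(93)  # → {6, 7, 92, 97}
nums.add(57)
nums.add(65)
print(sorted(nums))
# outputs [6, 7, 57, 65, 92, 97]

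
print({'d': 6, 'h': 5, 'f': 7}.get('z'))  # None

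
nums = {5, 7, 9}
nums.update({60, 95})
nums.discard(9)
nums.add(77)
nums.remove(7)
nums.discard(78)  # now {5, 60, 77, 95}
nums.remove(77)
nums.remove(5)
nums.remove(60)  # {95}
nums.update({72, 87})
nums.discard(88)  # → {72, 87, 95}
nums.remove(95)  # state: {72, 87}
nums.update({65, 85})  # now {65, 72, 85, 87}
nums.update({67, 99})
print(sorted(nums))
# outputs [65, 67, 72, 85, 87, 99]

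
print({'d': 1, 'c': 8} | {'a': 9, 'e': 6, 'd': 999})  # {'d': 999, 'c': 8, 'a': 9, 'e': 6}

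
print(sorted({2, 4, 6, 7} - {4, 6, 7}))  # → [2]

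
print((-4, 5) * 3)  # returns (-4, 5, -4, 5, -4, 5)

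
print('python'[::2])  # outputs pto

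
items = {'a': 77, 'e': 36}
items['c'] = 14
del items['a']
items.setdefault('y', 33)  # 33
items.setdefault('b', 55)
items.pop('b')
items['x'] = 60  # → {'e': 36, 'c': 14, 'y': 33, 'x': 60}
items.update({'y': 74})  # {'e': 36, 'c': 14, 'y': 74, 'x': 60}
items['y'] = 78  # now {'e': 36, 'c': 14, 'y': 78, 'x': 60}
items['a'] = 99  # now {'e': 36, 'c': 14, 'y': 78, 'x': 60, 'a': 99}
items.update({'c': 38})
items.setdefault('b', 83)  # 83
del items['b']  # {'e': 36, 'c': 38, 'y': 78, 'x': 60, 'a': 99}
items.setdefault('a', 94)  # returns 99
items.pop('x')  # 60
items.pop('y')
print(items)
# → {'e': 36, 'c': 38, 'a': 99}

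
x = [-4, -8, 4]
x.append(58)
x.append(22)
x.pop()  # 22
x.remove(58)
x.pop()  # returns 4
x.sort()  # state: [-8, -4]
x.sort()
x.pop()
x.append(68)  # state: [-8, 68]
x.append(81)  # [-8, 68, 81]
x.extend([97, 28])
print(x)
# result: [-8, 68, 81, 97, 28]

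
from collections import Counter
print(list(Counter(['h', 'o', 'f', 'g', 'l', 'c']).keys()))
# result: ['h', 'o', 'f', 'g', 'l', 'c']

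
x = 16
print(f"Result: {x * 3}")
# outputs Result: 48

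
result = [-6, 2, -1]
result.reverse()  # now [-1, 2, -6]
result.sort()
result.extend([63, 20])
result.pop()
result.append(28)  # [-6, -1, 2, 63, 28]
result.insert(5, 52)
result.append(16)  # [-6, -1, 2, 63, 28, 52, 16]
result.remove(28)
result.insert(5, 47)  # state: [-6, -1, 2, 63, 52, 47, 16]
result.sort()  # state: [-6, -1, 2, 16, 47, 52, 63]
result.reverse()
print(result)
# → [63, 52, 47, 16, 2, -1, -6]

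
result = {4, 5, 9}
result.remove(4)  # {5, 9}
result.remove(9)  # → {5}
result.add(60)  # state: {5, 60}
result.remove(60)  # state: {5}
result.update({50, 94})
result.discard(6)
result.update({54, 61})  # {5, 50, 54, 61, 94}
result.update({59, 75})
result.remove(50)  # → {5, 54, 59, 61, 75, 94}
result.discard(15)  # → {5, 54, 59, 61, 75, 94}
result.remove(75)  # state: {5, 54, 59, 61, 94}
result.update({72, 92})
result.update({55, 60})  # {5, 54, 55, 59, 60, 61, 72, 92, 94}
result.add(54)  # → {5, 54, 55, 59, 60, 61, 72, 92, 94}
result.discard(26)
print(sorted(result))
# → [5, 54, 55, 59, 60, 61, 72, 92, 94]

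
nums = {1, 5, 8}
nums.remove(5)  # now {1, 8}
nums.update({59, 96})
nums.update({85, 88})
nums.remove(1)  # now {8, 59, 85, 88, 96}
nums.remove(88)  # {8, 59, 85, 96}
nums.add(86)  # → {8, 59, 85, 86, 96}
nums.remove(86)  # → {8, 59, 85, 96}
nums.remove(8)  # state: {59, 85, 96}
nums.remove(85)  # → {59, 96}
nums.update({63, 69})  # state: {59, 63, 69, 96}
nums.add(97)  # {59, 63, 69, 96, 97}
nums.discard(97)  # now {59, 63, 69, 96}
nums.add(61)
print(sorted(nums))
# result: [59, 61, 63, 69, 96]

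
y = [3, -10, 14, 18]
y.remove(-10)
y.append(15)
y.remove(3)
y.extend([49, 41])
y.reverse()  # [41, 49, 15, 18, 14]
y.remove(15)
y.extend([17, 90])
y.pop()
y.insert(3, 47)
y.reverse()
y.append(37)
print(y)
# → [17, 14, 47, 18, 49, 41, 37]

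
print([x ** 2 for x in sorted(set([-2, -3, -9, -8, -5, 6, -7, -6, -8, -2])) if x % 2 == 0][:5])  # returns [64, 36, 4, 36]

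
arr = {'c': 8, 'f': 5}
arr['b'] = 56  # {'c': 8, 'f': 5, 'b': 56}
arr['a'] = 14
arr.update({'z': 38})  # {'c': 8, 'f': 5, 'b': 56, 'a': 14, 'z': 38}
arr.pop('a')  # 14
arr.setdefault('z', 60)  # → 38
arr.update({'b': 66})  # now {'c': 8, 'f': 5, 'b': 66, 'z': 38}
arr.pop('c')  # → 8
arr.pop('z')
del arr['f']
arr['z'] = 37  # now {'b': 66, 'z': 37}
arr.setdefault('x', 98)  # 98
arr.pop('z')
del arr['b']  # {'x': 98}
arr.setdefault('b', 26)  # 26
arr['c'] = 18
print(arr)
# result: {'x': 98, 'b': 26, 'c': 18}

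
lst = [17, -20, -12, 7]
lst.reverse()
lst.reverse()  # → [17, -20, -12, 7]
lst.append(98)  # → [17, -20, -12, 7, 98]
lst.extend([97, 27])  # [17, -20, -12, 7, 98, 97, 27]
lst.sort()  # [-20, -12, 7, 17, 27, 97, 98]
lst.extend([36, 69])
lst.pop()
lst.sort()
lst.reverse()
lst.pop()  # -20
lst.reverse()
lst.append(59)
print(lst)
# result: [-12, 7, 17, 27, 36, 97, 98, 59]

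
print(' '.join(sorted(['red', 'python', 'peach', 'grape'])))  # grape peach python red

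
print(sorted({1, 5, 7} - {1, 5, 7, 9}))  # []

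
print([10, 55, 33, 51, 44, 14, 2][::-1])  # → [2, 14, 44, 51, 33, 55, 10]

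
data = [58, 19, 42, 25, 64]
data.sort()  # [19, 25, 42, 58, 64]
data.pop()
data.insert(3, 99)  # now [19, 25, 42, 99, 58]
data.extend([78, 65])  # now [19, 25, 42, 99, 58, 78, 65]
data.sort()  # [19, 25, 42, 58, 65, 78, 99]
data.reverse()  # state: [99, 78, 65, 58, 42, 25, 19]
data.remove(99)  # [78, 65, 58, 42, 25, 19]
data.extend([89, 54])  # [78, 65, 58, 42, 25, 19, 89, 54]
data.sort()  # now [19, 25, 42, 54, 58, 65, 78, 89]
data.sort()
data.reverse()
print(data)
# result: [89, 78, 65, 58, 54, 42, 25, 19]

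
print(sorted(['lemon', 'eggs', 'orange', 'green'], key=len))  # ['eggs', 'lemon', 'green', 'orange']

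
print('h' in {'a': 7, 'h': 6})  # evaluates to True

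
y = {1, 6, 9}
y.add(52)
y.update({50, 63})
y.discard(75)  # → {1, 6, 9, 50, 52, 63}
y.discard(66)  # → {1, 6, 9, 50, 52, 63}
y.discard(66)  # {1, 6, 9, 50, 52, 63}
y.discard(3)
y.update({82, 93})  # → {1, 6, 9, 50, 52, 63, 82, 93}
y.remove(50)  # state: {1, 6, 9, 52, 63, 82, 93}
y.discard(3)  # {1, 6, 9, 52, 63, 82, 93}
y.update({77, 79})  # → {1, 6, 9, 52, 63, 77, 79, 82, 93}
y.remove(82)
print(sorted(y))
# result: [1, 6, 9, 52, 63, 77, 79, 93]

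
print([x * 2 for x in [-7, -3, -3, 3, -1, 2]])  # [-14, -6, -6, 6, -2, 4]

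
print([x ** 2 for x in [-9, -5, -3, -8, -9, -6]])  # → [81, 25, 9, 64, 81, 36]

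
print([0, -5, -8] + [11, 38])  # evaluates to [0, -5, -8, 11, 38]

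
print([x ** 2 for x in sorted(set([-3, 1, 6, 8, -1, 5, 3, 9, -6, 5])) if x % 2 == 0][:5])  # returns [36, 36, 64]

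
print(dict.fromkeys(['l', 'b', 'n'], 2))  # {'l': 2, 'b': 2, 'n': 2}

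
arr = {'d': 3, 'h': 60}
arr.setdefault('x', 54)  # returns 54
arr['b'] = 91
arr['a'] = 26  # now {'d': 3, 'h': 60, 'x': 54, 'b': 91, 'a': 26}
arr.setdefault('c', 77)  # 77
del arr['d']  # {'h': 60, 'x': 54, 'b': 91, 'a': 26, 'c': 77}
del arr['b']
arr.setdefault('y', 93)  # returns 93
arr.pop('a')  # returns 26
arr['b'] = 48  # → {'h': 60, 'x': 54, 'c': 77, 'y': 93, 'b': 48}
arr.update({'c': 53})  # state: {'h': 60, 'x': 54, 'c': 53, 'y': 93, 'b': 48}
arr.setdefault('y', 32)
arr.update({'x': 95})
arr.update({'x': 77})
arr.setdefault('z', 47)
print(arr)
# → {'h': 60, 'x': 77, 'c': 53, 'y': 93, 'b': 48, 'z': 47}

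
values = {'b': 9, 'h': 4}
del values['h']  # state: {'b': 9}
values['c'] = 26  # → {'b': 9, 'c': 26}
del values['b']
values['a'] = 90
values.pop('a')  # 90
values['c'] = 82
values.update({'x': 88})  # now {'c': 82, 'x': 88}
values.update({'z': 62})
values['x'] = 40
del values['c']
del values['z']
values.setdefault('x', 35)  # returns 40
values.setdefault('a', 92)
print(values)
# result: {'x': 40, 'a': 92}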